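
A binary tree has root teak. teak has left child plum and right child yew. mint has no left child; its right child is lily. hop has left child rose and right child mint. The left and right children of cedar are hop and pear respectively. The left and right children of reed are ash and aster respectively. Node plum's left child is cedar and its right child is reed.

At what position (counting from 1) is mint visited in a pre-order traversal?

6

Pre-order visits the node, then its left subtree, then its right subtree.
Visit teak.
At teak: go left to plum.
  Visit plum.
  At plum: go left to cedar.
    Visit cedar.
    At cedar: go left to hop.
      Visit hop.
      At hop: go left to rose.
        rose is a leaf — visit rose.
      At hop: go right to mint.
        Visit mint.
        At mint: no left child.
        At mint: go right to lily.
          lily is a leaf — visit lily.
    At cedar: go right to pear.
      pear is a leaf — visit pear.
  At plum: go right to reed.
    Visit reed.
    At reed: go left to ash.
      ash is a leaf — visit ash.
    At reed: go right to aster.
      aster is a leaf — visit aster.
At teak: go right to yew.
  yew is a leaf — visit yew.
Full pre-order sequence: teak, plum, cedar, hop, rose, mint, lily, pear, reed, ash, aster, yew.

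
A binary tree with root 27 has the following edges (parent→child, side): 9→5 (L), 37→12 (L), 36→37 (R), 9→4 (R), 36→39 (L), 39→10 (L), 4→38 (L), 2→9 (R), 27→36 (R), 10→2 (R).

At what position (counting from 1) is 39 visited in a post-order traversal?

Post-order visits the left subtree, then the right subtree, then the node.
At 27: no left child.
At 27: go right to 36.
  At 36: go left to 39.
    At 39: go left to 10.
      At 10: no left child.
      At 10: go right to 2.
        At 2: no left child.
        At 2: go right to 9.
          At 9: go left to 5.
            5 is a leaf — visit 5.
          At 9: go right to 4.
            At 4: go left to 38.
              38 is a leaf — visit 38.
            At 4: no right child.
            Visit 4.
          Visit 9.
        Visit 2.
      Visit 10.
    At 39: no right child.
    Visit 39.
  At 36: go right to 37.
    At 37: go left to 12.
      12 is a leaf — visit 12.
    At 37: no right child.
    Visit 37.
  Visit 36.
Visit 27.
Full post-order sequence: 5, 38, 4, 9, 2, 10, 39, 12, 37, 36, 27.

7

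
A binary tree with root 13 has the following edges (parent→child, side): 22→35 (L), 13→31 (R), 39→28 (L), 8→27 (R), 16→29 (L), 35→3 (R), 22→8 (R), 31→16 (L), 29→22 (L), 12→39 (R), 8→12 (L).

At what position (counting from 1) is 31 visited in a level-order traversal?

2

Level-order visits nodes level by level from the root, left to right within each level.
Level 0: 13
Level 1: 31
Level 2: 16
Level 3: 29
Level 4: 22
Level 5: 35, 8
Level 6: 3, 12, 27
Level 7: 39
Level 8: 28
Full level-order sequence: 13, 31, 16, 29, 22, 35, 8, 3, 12, 27, 39, 28.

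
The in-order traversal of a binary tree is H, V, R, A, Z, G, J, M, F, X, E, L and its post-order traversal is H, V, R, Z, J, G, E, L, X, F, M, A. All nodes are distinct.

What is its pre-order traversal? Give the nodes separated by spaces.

The last element of post-order is the root; it splits in-order into left and right subtrees.
Root A: left subtree has 3 nodes {H, V, R}, right has 8 {Z, G, J, M, F, X, E, L}.
  Root R: left subtree has 2 nodes {H, V}, right has 0 { }.
    Root V: left subtree has 1 node {H}, right has 0 { }.
  Root M: left subtree has 3 nodes {Z, G, J}, right has 4 {F, X, E, L}.
    Root G: left subtree has 1 node {Z}, right has 1 {J}.
    Root F: left subtree has 0 nodes { }, right has 3 {X, E, L}.
      Root X: left subtree has 0 nodes { }, right has 2 {E, L}.
        Root L: left subtree has 1 node {E}, right has 0 { }.

A R V H M G Z J F X L E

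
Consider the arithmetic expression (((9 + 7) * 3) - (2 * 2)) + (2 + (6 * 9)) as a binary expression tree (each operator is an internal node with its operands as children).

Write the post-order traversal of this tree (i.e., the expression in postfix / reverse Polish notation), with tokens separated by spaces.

Post-order on an expression tree gives postfix notation: for each operator, emit left operand, right operand, then the operator.

9 7 + 3 * 2 2 * - 2 6 9 * + +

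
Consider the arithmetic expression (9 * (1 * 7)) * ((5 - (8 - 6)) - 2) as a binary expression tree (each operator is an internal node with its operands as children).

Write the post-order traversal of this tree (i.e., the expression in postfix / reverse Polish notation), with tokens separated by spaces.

9 1 7 * * 5 8 6 - - 2 - *

Post-order on an expression tree gives postfix notation: for each operator, emit left operand, right operand, then the operator.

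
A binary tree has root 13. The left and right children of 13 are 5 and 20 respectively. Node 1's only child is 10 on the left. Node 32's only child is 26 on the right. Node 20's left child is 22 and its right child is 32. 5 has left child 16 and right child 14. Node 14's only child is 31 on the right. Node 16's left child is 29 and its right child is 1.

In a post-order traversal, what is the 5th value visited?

Post-order visits the left subtree, then the right subtree, then the node.
At 13: go left to 5.
  At 5: go left to 16.
    At 16: go left to 29.
      29 is a leaf — visit 29.
    At 16: go right to 1.
      At 1: go left to 10.
        10 is a leaf — visit 10.
      At 1: no right child.
      Visit 1.
    Visit 16.
  At 5: go right to 14.
    At 14: no left child.
    At 14: go right to 31.
      31 is a leaf — visit 31.
    Visit 14.
  Visit 5.
At 13: go right to 20.
  At 20: go left to 22.
    22 is a leaf — visit 22.
  At 20: go right to 32.
    At 32: no left child.
    At 32: go right to 26.
      26 is a leaf — visit 26.
    Visit 32.
  Visit 20.
Visit 13.
Full post-order sequence: 29, 10, 1, 16, 31, 14, 5, 22, 26, 32, 20, 13.

31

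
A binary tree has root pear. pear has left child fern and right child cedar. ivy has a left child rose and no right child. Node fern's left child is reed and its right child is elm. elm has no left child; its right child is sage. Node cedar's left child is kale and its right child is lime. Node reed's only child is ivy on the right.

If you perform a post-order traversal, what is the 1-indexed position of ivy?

Post-order visits the left subtree, then the right subtree, then the node.
At pear: go left to fern.
  At fern: go left to reed.
    At reed: no left child.
    At reed: go right to ivy.
      At ivy: go left to rose.
        rose is a leaf — visit rose.
      At ivy: no right child.
      Visit ivy.
    Visit reed.
  At fern: go right to elm.
    At elm: no left child.
    At elm: go right to sage.
      sage is a leaf — visit sage.
    Visit elm.
  Visit fern.
At pear: go right to cedar.
  At cedar: go left to kale.
    kale is a leaf — visit kale.
  At cedar: go right to lime.
    lime is a leaf — visit lime.
  Visit cedar.
Visit pear.
Full post-order sequence: rose, ivy, reed, sage, elm, fern, kale, lime, cedar, pear.

2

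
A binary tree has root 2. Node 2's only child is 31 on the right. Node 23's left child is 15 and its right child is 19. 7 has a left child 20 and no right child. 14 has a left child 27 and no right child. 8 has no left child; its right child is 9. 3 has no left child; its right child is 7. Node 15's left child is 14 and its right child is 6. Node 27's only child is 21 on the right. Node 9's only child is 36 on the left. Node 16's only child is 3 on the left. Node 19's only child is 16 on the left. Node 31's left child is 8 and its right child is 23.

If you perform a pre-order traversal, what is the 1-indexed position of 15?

Pre-order visits the node, then its left subtree, then its right subtree.
Visit 2.
At 2: no left child.
At 2: go right to 31.
  Visit 31.
  At 31: go left to 8.
    Visit 8.
    At 8: no left child.
    At 8: go right to 9.
      Visit 9.
      At 9: go left to 36.
        36 is a leaf — visit 36.
      At 9: no right child.
  At 31: go right to 23.
    Visit 23.
    At 23: go left to 15.
      Visit 15.
      At 15: go left to 14.
        Visit 14.
        At 14: go left to 27.
          Visit 27.
          At 27: no left child.
          At 27: go right to 21.
            21 is a leaf — visit 21.
        At 14: no right child.
      At 15: go right to 6.
        6 is a leaf — visit 6.
    At 23: go right to 19.
      Visit 19.
      At 19: go left to 16.
        Visit 16.
        At 16: go left to 3.
          Visit 3.
          At 3: no left child.
          At 3: go right to 7.
            Visit 7.
            At 7: go left to 20.
              20 is a leaf — visit 20.
            At 7: no right child.
        At 16: no right child.
      At 19: no right child.
Full pre-order sequence: 2, 31, 8, 9, 36, 23, 15, 14, 27, 21, 6, 19, 16, 3, 7, 20.

7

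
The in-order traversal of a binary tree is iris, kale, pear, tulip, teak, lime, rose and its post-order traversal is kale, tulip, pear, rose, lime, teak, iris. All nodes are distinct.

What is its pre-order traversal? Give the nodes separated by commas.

iris, teak, pear, kale, tulip, lime, rose

The last element of post-order is the root; it splits in-order into left and right subtrees.
Root iris: left subtree has 0 nodes { }, right has 6 {kale, pear, tulip, teak, lime, rose}.
  Root teak: left subtree has 3 nodes {kale, pear, tulip}, right has 2 {lime, rose}.
    Root pear: left subtree has 1 node {kale}, right has 1 {tulip}.
    Root lime: left subtree has 0 nodes { }, right has 1 {rose}.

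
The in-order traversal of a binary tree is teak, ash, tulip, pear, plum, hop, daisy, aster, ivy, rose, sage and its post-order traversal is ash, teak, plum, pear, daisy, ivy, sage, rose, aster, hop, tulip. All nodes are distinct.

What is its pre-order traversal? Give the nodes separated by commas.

tulip, teak, ash, hop, pear, plum, aster, daisy, rose, ivy, sage

The last element of post-order is the root; it splits in-order into left and right subtrees.
Root tulip: left subtree has 2 nodes {teak, ash}, right has 8 {pear, plum, hop, daisy, aster, ivy, rose, sage}.
  Root teak: left subtree has 0 nodes { }, right has 1 {ash}.
  Root hop: left subtree has 2 nodes {pear, plum}, right has 5 {daisy, aster, ivy, rose, sage}.
    Root pear: left subtree has 0 nodes { }, right has 1 {plum}.
    Root aster: left subtree has 1 node {daisy}, right has 3 {ivy, rose, sage}.
      Root rose: left subtree has 1 node {ivy}, right has 1 {sage}.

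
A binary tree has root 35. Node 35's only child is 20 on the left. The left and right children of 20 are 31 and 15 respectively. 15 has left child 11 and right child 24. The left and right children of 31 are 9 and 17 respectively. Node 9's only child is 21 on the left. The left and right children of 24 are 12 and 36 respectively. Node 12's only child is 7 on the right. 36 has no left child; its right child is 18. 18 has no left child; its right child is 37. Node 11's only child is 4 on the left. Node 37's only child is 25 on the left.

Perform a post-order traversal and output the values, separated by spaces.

Post-order visits the left subtree, then the right subtree, then the node.
At 35: go left to 20.
  At 20: go left to 31.
    At 31: go left to 9.
      At 9: go left to 21.
        21 is a leaf — visit 21.
      At 9: no right child.
      Visit 9.
    At 31: go right to 17.
      17 is a leaf — visit 17.
    Visit 31.
  At 20: go right to 15.
    At 15: go left to 11.
      At 11: go left to 4.
        4 is a leaf — visit 4.
      At 11: no right child.
      Visit 11.
    At 15: go right to 24.
      At 24: go left to 12.
        At 12: no left child.
        At 12: go right to 7.
          7 is a leaf — visit 7.
        Visit 12.
      At 24: go right to 36.
        At 36: no left child.
        At 36: go right to 18.
          At 18: no left child.
          At 18: go right to 37.
            At 37: go left to 25.
              25 is a leaf — visit 25.
            At 37: no right child.
            Visit 37.
          Visit 18.
        Visit 36.
      Visit 24.
    Visit 15.
  Visit 20.
At 35: no right child.
Visit 35.

21 9 17 31 4 11 7 12 25 37 18 36 24 15 20 35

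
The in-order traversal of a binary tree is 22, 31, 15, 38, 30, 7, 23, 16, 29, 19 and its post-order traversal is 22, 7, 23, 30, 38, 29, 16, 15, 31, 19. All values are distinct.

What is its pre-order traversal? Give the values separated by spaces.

19 31 22 15 16 38 30 23 7 29

The last element of post-order is the root; it splits in-order into left and right subtrees.
Root 19: left subtree has 9 nodes {22, 31, 15, 38, 30, 7, 23, 16, 29}, right has 0 { }.
  Root 31: left subtree has 1 node {22}, right has 7 {15, 38, 30, 7, 23, 16, 29}.
    Root 15: left subtree has 0 nodes { }, right has 6 {38, 30, 7, 23, 16, 29}.
      Root 16: left subtree has 4 nodes {38, 30, 7, 23}, right has 1 {29}.
        Root 38: left subtree has 0 nodes { }, right has 3 {30, 7, 23}.
          Root 30: left subtree has 0 nodes { }, right has 2 {7, 23}.
            Root 23: left subtree has 1 node {7}, right has 0 { }.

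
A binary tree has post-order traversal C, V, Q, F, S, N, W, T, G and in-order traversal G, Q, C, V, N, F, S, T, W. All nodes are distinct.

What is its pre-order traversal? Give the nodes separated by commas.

G, T, N, Q, V, C, S, F, W

The last element of post-order is the root; it splits in-order into left and right subtrees.
Root G: left subtree has 0 nodes { }, right has 8 {Q, C, V, N, F, S, T, W}.
  Root T: left subtree has 6 nodes {Q, C, V, N, F, S}, right has 1 {W}.
    Root N: left subtree has 3 nodes {Q, C, V}, right has 2 {F, S}.
      Root Q: left subtree has 0 nodes { }, right has 2 {C, V}.
        Root V: left subtree has 1 node {C}, right has 0 { }.
      Root S: left subtree has 1 node {F}, right has 0 { }.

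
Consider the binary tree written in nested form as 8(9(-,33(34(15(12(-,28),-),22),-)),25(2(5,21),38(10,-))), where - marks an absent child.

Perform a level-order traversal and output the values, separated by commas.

8, 9, 25, 33, 2, 38, 34, 5, 21, 10, 15, 22, 12, 28

Level-order visits nodes level by level from the root, left to right within each level.
Level 0: 8
Level 1: 9, 25
Level 2: 33, 2, 38
Level 3: 34, 5, 21, 10
Level 4: 15, 22
Level 5: 12
Level 6: 28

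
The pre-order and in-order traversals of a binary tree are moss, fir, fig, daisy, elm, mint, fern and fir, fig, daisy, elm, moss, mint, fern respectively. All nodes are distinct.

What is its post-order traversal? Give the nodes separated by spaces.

elm daisy fig fir fern mint moss

The first element of pre-order is the root; it splits in-order into left and right subtrees.
Root moss: left subtree has 4 nodes {fir, fig, daisy, elm}, right has 2 {mint, fern}.
  Root fir: left subtree has 0 nodes { }, right has 3 {fig, daisy, elm}.
    Root fig: left subtree has 0 nodes { }, right has 2 {daisy, elm}.
      Root daisy: left subtree has 0 nodes { }, right has 1 {elm}.
  Root mint: left subtree has 0 nodes { }, right has 1 {fern}.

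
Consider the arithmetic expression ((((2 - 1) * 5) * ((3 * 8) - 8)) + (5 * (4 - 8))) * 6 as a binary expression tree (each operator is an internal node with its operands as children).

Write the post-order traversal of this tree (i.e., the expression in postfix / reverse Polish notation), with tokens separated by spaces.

Post-order on an expression tree gives postfix notation: for each operator, emit left operand, right operand, then the operator.

2 1 - 5 * 3 8 * 8 - * 5 4 8 - * + 6 *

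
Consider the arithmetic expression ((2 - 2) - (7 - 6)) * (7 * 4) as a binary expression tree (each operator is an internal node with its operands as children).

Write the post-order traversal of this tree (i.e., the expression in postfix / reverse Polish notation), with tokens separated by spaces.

2 2 - 7 6 - - 7 4 * *

Post-order on an expression tree gives postfix notation: for each operator, emit left operand, right operand, then the operator.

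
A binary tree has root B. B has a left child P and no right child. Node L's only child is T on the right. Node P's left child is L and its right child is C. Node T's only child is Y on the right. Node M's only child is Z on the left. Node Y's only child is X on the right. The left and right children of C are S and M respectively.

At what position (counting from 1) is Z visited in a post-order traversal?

6

Post-order visits the left subtree, then the right subtree, then the node.
At B: go left to P.
  At P: go left to L.
    At L: no left child.
    At L: go right to T.
      At T: no left child.
      At T: go right to Y.
        At Y: no left child.
        At Y: go right to X.
          X is a leaf — visit X.
        Visit Y.
      Visit T.
    Visit L.
  At P: go right to C.
    At C: go left to S.
      S is a leaf — visit S.
    At C: go right to M.
      At M: go left to Z.
        Z is a leaf — visit Z.
      At M: no right child.
      Visit M.
    Visit C.
  Visit P.
At B: no right child.
Visit B.
Full post-order sequence: X, Y, T, L, S, Z, M, C, P, B.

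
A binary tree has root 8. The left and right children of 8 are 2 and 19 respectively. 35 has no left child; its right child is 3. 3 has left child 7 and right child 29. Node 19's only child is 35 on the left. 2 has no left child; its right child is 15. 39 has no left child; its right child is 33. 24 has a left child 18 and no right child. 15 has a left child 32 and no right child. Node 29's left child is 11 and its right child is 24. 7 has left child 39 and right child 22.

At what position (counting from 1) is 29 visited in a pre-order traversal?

Pre-order visits the node, then its left subtree, then its right subtree.
Visit 8.
At 8: go left to 2.
  Visit 2.
  At 2: no left child.
  At 2: go right to 15.
    Visit 15.
    At 15: go left to 32.
      32 is a leaf — visit 32.
    At 15: no right child.
At 8: go right to 19.
  Visit 19.
  At 19: go left to 35.
    Visit 35.
    At 35: no left child.
    At 35: go right to 3.
      Visit 3.
      At 3: go left to 7.
        Visit 7.
        At 7: go left to 39.
          Visit 39.
          At 39: no left child.
          At 39: go right to 33.
            33 is a leaf — visit 33.
        At 7: go right to 22.
          22 is a leaf — visit 22.
      At 3: go right to 29.
        Visit 29.
        At 29: go left to 11.
          11 is a leaf — visit 11.
        At 29: go right to 24.
          Visit 24.
          At 24: go left to 18.
            18 is a leaf — visit 18.
          At 24: no right child.
  At 19: no right child.
Full pre-order sequence: 8, 2, 15, 32, 19, 35, 3, 7, 39, 33, 22, 29, 11, 24, 18.

12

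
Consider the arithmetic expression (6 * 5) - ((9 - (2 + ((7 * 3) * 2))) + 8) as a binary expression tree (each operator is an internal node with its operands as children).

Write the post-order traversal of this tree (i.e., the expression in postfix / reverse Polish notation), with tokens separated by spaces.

Post-order on an expression tree gives postfix notation: for each operator, emit left operand, right operand, then the operator.

6 5 * 9 2 7 3 * 2 * + - 8 + -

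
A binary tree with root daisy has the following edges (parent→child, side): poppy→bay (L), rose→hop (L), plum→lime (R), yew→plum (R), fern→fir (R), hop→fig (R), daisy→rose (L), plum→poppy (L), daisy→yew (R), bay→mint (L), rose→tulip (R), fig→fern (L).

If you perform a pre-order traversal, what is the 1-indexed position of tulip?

Pre-order visits the node, then its left subtree, then its right subtree.
Visit daisy.
At daisy: go left to rose.
  Visit rose.
  At rose: go left to hop.
    Visit hop.
    At hop: no left child.
    At hop: go right to fig.
      Visit fig.
      At fig: go left to fern.
        Visit fern.
        At fern: no left child.
        At fern: go right to fir.
          fir is a leaf — visit fir.
      At fig: no right child.
  At rose: go right to tulip.
    tulip is a leaf — visit tulip.
At daisy: go right to yew.
  Visit yew.
  At yew: no left child.
  At yew: go right to plum.
    Visit plum.
    At plum: go left to poppy.
      Visit poppy.
      At poppy: go left to bay.
        Visit bay.
        At bay: go left to mint.
          mint is a leaf — visit mint.
        At bay: no right child.
      At poppy: no right child.
    At plum: go right to lime.
      lime is a leaf — visit lime.
Full pre-order sequence: daisy, rose, hop, fig, fern, fir, tulip, yew, plum, poppy, bay, mint, lime.

7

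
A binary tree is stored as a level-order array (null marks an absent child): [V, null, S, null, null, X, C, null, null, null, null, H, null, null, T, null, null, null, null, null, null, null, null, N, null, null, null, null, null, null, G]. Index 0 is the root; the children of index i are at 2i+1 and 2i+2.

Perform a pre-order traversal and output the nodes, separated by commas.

V, S, X, H, N, C, T, G

Pre-order visits the node, then its left subtree, then its right subtree.
Visit V.
At V: no left child.
At V: go right to S.
  Visit S.
  At S: go left to X.
    Visit X.
    At X: go left to H.
      Visit H.
      At H: go left to N.
        N is a leaf — visit N.
      At H: no right child.
    At X: no right child.
  At S: go right to C.
    Visit C.
    At C: no left child.
    At C: go right to T.
      Visit T.
      At T: no left child.
      At T: go right to G.
        G is a leaf — visit G.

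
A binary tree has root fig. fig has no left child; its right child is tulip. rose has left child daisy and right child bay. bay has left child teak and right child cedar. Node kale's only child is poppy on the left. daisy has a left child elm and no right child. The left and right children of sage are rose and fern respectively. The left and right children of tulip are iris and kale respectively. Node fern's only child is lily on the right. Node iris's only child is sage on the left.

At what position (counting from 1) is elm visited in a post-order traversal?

1

Post-order visits the left subtree, then the right subtree, then the node.
At fig: no left child.
At fig: go right to tulip.
  At tulip: go left to iris.
    At iris: go left to sage.
      At sage: go left to rose.
        At rose: go left to daisy.
          At daisy: go left to elm.
            elm is a leaf — visit elm.
          At daisy: no right child.
          Visit daisy.
        At rose: go right to bay.
          At bay: go left to teak.
            teak is a leaf — visit teak.
          At bay: go right to cedar.
            cedar is a leaf — visit cedar.
          Visit bay.
        Visit rose.
      At sage: go right to fern.
        At fern: no left child.
        At fern: go right to lily.
          lily is a leaf — visit lily.
        Visit fern.
      Visit sage.
    At iris: no right child.
    Visit iris.
  At tulip: go right to kale.
    At kale: go left to poppy.
      poppy is a leaf — visit poppy.
    At kale: no right child.
    Visit kale.
  Visit tulip.
Visit fig.
Full post-order sequence: elm, daisy, teak, cedar, bay, rose, lily, fern, sage, iris, poppy, kale, tulip, fig.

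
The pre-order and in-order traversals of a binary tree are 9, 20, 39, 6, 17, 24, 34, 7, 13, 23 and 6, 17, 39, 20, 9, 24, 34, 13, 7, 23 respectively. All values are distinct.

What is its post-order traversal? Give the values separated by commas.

17, 6, 39, 20, 13, 23, 7, 34, 24, 9

The first element of pre-order is the root; it splits in-order into left and right subtrees.
Root 9: left subtree has 4 nodes {6, 17, 39, 20}, right has 5 {24, 34, 13, 7, 23}.
  Root 20: left subtree has 3 nodes {6, 17, 39}, right has 0 { }.
    Root 39: left subtree has 2 nodes {6, 17}, right has 0 { }.
      Root 6: left subtree has 0 nodes { }, right has 1 {17}.
  Root 24: left subtree has 0 nodes { }, right has 4 {34, 13, 7, 23}.
    Root 34: left subtree has 0 nodes { }, right has 3 {13, 7, 23}.
      Root 7: left subtree has 1 node {13}, right has 1 {23}.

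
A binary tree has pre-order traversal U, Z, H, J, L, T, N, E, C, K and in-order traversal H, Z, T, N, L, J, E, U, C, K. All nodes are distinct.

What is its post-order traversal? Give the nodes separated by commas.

H, N, T, L, E, J, Z, K, C, U

The first element of pre-order is the root; it splits in-order into left and right subtrees.
Root U: left subtree has 7 nodes {H, Z, T, N, L, J, E}, right has 2 {C, K}.
  Root Z: left subtree has 1 node {H}, right has 5 {T, N, L, J, E}.
    Root J: left subtree has 3 nodes {T, N, L}, right has 1 {E}.
      Root L: left subtree has 2 nodes {T, N}, right has 0 { }.
        Root T: left subtree has 0 nodes { }, right has 1 {N}.
  Root C: left subtree has 0 nodes { }, right has 1 {K}.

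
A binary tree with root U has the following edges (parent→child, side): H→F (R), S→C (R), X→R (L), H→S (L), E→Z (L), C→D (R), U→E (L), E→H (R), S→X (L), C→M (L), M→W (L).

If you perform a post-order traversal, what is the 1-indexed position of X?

3

Post-order visits the left subtree, then the right subtree, then the node.
At U: go left to E.
  At E: go left to Z.
    Z is a leaf — visit Z.
  At E: go right to H.
    At H: go left to S.
      At S: go left to X.
        At X: go left to R.
          R is a leaf — visit R.
        At X: no right child.
        Visit X.
      At S: go right to C.
        At C: go left to M.
          At M: go left to W.
            W is a leaf — visit W.
          At M: no right child.
          Visit M.
        At C: go right to D.
          D is a leaf — visit D.
        Visit C.
      Visit S.
    At H: go right to F.
      F is a leaf — visit F.
    Visit H.
  Visit E.
At U: no right child.
Visit U.
Full post-order sequence: Z, R, X, W, M, D, C, S, F, H, E, U.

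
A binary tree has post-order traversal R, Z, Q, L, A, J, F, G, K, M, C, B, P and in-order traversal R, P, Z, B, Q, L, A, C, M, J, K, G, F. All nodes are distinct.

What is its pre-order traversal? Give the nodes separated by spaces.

P R B Z C A L Q M K J G F

The last element of post-order is the root; it splits in-order into left and right subtrees.
Root P: left subtree has 1 node {R}, right has 11 {Z, B, Q, L, A, C, M, J, K, G, F}.
  Root B: left subtree has 1 node {Z}, right has 9 {Q, L, A, C, M, J, K, G, F}.
    Root C: left subtree has 3 nodes {Q, L, A}, right has 5 {M, J, K, G, F}.
      Root A: left subtree has 2 nodes {Q, L}, right has 0 { }.
        Root L: left subtree has 1 node {Q}, right has 0 { }.
      Root M: left subtree has 0 nodes { }, right has 4 {J, K, G, F}.
        Root K: left subtree has 1 node {J}, right has 2 {G, F}.
          Root G: left subtree has 0 nodes { }, right has 1 {F}.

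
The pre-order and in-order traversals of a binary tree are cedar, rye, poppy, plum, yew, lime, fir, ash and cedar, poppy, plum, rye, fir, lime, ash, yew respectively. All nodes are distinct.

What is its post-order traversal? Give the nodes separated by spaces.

The first element of pre-order is the root; it splits in-order into left and right subtrees.
Root cedar: left subtree has 0 nodes { }, right has 7 {poppy, plum, rye, fir, lime, ash, yew}.
  Root rye: left subtree has 2 nodes {poppy, plum}, right has 4 {fir, lime, ash, yew}.
    Root poppy: left subtree has 0 nodes { }, right has 1 {plum}.
    Root yew: left subtree has 3 nodes {fir, lime, ash}, right has 0 { }.
      Root lime: left subtree has 1 node {fir}, right has 1 {ash}.

plum poppy fir ash lime yew rye cedar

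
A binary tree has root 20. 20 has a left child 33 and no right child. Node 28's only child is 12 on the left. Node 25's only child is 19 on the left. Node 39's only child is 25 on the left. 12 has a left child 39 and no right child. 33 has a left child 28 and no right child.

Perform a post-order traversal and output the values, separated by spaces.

Post-order visits the left subtree, then the right subtree, then the node.
At 20: go left to 33.
  At 33: go left to 28.
    At 28: go left to 12.
      At 12: go left to 39.
        At 39: go left to 25.
          At 25: go left to 19.
            19 is a leaf — visit 19.
          At 25: no right child.
          Visit 25.
        At 39: no right child.
        Visit 39.
      At 12: no right child.
      Visit 12.
    At 28: no right child.
    Visit 28.
  At 33: no right child.
  Visit 33.
At 20: no right child.
Visit 20.

19 25 39 12 28 33 20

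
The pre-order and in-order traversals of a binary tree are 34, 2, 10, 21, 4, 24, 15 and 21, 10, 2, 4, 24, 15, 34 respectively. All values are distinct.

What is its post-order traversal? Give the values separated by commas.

21, 10, 15, 24, 4, 2, 34

The first element of pre-order is the root; it splits in-order into left and right subtrees.
Root 34: left subtree has 6 nodes {21, 10, 2, 4, 24, 15}, right has 0 { }.
  Root 2: left subtree has 2 nodes {21, 10}, right has 3 {4, 24, 15}.
    Root 10: left subtree has 1 node {21}, right has 0 { }.
    Root 4: left subtree has 0 nodes { }, right has 2 {24, 15}.
      Root 24: left subtree has 0 nodes { }, right has 1 {15}.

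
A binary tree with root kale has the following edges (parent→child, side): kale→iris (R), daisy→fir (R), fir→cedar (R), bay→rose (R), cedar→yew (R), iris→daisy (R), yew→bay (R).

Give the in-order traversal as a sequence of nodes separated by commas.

In-order visits the left subtree, then the node, then the right subtree.
At kale: no left child.
Visit kale.
At kale: go right to iris.
  At iris: no left child.
  Visit iris.
  At iris: go right to daisy.
    At daisy: no left child.
    Visit daisy.
    At daisy: go right to fir.
      At fir: no left child.
      Visit fir.
      At fir: go right to cedar.
        At cedar: no left child.
        Visit cedar.
        At cedar: go right to yew.
          At yew: no left child.
          Visit yew.
          At yew: go right to bay.
            At bay: no left child.
            Visit bay.
            At bay: go right to rose.
              rose is a leaf — visit rose.

kale, iris, daisy, fir, cedar, yew, bay, rose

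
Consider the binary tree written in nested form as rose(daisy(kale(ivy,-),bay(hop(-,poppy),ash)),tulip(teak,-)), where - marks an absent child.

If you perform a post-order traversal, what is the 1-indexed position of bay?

6

Post-order visits the left subtree, then the right subtree, then the node.
At rose: go left to daisy.
  At daisy: go left to kale.
    At kale: go left to ivy.
      ivy is a leaf — visit ivy.
    At kale: no right child.
    Visit kale.
  At daisy: go right to bay.
    At bay: go left to hop.
      At hop: no left child.
      At hop: go right to poppy.
        poppy is a leaf — visit poppy.
      Visit hop.
    At bay: go right to ash.
      ash is a leaf — visit ash.
    Visit bay.
  Visit daisy.
At rose: go right to tulip.
  At tulip: go left to teak.
    teak is a leaf — visit teak.
  At tulip: no right child.
  Visit tulip.
Visit rose.
Full post-order sequence: ivy, kale, poppy, hop, ash, bay, daisy, teak, tulip, rose.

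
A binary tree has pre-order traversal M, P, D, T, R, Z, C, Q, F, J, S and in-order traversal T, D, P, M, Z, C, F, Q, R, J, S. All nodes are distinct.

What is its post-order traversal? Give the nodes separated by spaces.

T D P F Q C Z S J R M

The first element of pre-order is the root; it splits in-order into left and right subtrees.
Root M: left subtree has 3 nodes {T, D, P}, right has 7 {Z, C, F, Q, R, J, S}.
  Root P: left subtree has 2 nodes {T, D}, right has 0 { }.
    Root D: left subtree has 1 node {T}, right has 0 { }.
  Root R: left subtree has 4 nodes {Z, C, F, Q}, right has 2 {J, S}.
    Root Z: left subtree has 0 nodes { }, right has 3 {C, F, Q}.
      Root C: left subtree has 0 nodes { }, right has 2 {F, Q}.
        Root Q: left subtree has 1 node {F}, right has 0 { }.
    Root J: left subtree has 0 nodes { }, right has 1 {S}.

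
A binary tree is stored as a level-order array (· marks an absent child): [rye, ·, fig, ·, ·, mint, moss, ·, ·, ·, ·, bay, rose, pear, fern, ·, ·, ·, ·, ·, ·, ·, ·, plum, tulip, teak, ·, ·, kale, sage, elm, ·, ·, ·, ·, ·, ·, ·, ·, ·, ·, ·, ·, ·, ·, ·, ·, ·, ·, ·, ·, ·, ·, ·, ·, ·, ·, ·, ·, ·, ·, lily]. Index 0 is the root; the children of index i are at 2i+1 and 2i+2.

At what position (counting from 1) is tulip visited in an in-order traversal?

4

In-order visits the left subtree, then the node, then the right subtree.
At rye: no left child.
Visit rye.
At rye: go right to fig.
  At fig: go left to mint.
    At mint: go left to bay.
      At bay: go left to plum.
        plum is a leaf — visit plum.
      Visit bay.
      At bay: go right to tulip.
        tulip is a leaf — visit tulip.
    Visit mint.
    At mint: go right to rose.
      At rose: go left to teak.
        teak is a leaf — visit teak.
      Visit rose.
      At rose: no right child.
  Visit fig.
  At fig: go right to moss.
    At moss: go left to pear.
      At pear: no left child.
      Visit pear.
      At pear: go right to kale.
        kale is a leaf — visit kale.
    Visit moss.
    At moss: go right to fern.
      At fern: go left to sage.
        sage is a leaf — visit sage.
      Visit fern.
      At fern: go right to elm.
        At elm: go left to lily.
          lily is a leaf — visit lily.
        Visit elm.
        At elm: no right child.
Full in-order sequence: rye, plum, bay, tulip, mint, teak, rose, fig, pear, kale, moss, sage, fern, lily, elm.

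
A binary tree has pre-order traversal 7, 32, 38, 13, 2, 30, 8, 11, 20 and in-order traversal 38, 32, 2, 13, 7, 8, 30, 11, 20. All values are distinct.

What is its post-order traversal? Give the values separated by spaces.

The first element of pre-order is the root; it splits in-order into left and right subtrees.
Root 7: left subtree has 4 nodes {38, 32, 2, 13}, right has 4 {8, 30, 11, 20}.
  Root 32: left subtree has 1 node {38}, right has 2 {2, 13}.
    Root 13: left subtree has 1 node {2}, right has 0 { }.
  Root 30: left subtree has 1 node {8}, right has 2 {11, 20}.
    Root 11: left subtree has 0 nodes { }, right has 1 {20}.

38 2 13 32 8 20 11 30 7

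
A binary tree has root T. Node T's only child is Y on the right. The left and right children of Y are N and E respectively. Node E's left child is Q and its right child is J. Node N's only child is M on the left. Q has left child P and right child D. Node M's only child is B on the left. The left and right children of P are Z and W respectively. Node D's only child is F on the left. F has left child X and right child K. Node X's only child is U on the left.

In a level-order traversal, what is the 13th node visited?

Level-order visits nodes level by level from the root, left to right within each level.
Level 0: T
Level 1: Y
Level 2: N, E
Level 3: M, Q, J
Level 4: B, P, D
Level 5: Z, W, F
Level 6: X, K
Level 7: U
Full level-order sequence: T, Y, N, E, M, Q, J, B, P, D, Z, W, F, X, K, U.

F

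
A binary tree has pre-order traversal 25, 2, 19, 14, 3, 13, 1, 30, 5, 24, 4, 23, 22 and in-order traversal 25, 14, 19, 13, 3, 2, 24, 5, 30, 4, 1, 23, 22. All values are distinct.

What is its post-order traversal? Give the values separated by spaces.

14 13 3 19 24 5 4 30 22 23 1 2 25

The first element of pre-order is the root; it splits in-order into left and right subtrees.
Root 25: left subtree has 0 nodes { }, right has 12 {14, 19, 13, 3, 2, 24, 5, 30, 4, 1, 23, 22}.
  Root 2: left subtree has 4 nodes {14, 19, 13, 3}, right has 7 {24, 5, 30, 4, 1, 23, 22}.
    Root 19: left subtree has 1 node {14}, right has 2 {13, 3}.
      Root 3: left subtree has 1 node {13}, right has 0 { }.
    Root 1: left subtree has 4 nodes {24, 5, 30, 4}, right has 2 {23, 22}.
      Root 30: left subtree has 2 nodes {24, 5}, right has 1 {4}.
        Root 5: left subtree has 1 node {24}, right has 0 { }.
      Root 23: left subtree has 0 nodes { }, right has 1 {22}.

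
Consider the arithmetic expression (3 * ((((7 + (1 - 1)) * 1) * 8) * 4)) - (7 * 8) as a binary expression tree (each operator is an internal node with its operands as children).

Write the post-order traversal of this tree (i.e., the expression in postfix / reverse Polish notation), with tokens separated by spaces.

Post-order on an expression tree gives postfix notation: for each operator, emit left operand, right operand, then the operator.

3 7 1 1 - + 1 * 8 * 4 * * 7 8 * -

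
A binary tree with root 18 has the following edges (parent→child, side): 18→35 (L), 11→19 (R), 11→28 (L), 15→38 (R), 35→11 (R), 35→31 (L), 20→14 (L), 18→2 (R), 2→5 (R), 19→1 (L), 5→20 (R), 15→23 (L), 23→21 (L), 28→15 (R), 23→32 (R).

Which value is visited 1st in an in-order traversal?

In-order visits the left subtree, then the node, then the right subtree.
At 18: go left to 35.
  At 35: go left to 31.
    31 is a leaf — visit 31.
  Visit 35.
  At 35: go right to 11.
    At 11: go left to 28.
      At 28: no left child.
      Visit 28.
      At 28: go right to 15.
        At 15: go left to 23.
          At 23: go left to 21.
            21 is a leaf — visit 21.
          Visit 23.
          At 23: go right to 32.
            32 is a leaf — visit 32.
        Visit 15.
        At 15: go right to 38.
          38 is a leaf — visit 38.
    Visit 11.
    At 11: go right to 19.
      At 19: go left to 1.
        1 is a leaf — visit 1.
      Visit 19.
      At 19: no right child.
Visit 18.
At 18: go right to 2.
  At 2: no left child.
  Visit 2.
  At 2: go right to 5.
    At 5: no left child.
    Visit 5.
    At 5: go right to 20.
      At 20: go left to 14.
        14 is a leaf — visit 14.
      Visit 20.
      At 20: no right child.
Full in-order sequence: 31, 35, 28, 21, 23, 32, 15, 38, 11, 1, 19, 18, 2, 5, 14, 20.

31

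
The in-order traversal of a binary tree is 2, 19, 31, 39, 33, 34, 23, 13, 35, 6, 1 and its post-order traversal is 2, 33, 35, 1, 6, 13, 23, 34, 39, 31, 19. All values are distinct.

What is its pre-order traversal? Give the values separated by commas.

The last element of post-order is the root; it splits in-order into left and right subtrees.
Root 19: left subtree has 1 node {2}, right has 9 {31, 39, 33, 34, 23, 13, 35, 6, 1}.
  Root 31: left subtree has 0 nodes { }, right has 8 {39, 33, 34, 23, 13, 35, 6, 1}.
    Root 39: left subtree has 0 nodes { }, right has 7 {33, 34, 23, 13, 35, 6, 1}.
      Root 34: left subtree has 1 node {33}, right has 5 {23, 13, 35, 6, 1}.
        Root 23: left subtree has 0 nodes { }, right has 4 {13, 35, 6, 1}.
          Root 13: left subtree has 0 nodes { }, right has 3 {35, 6, 1}.
            Root 6: left subtree has 1 node {35}, right has 1 {1}.

19, 2, 31, 39, 34, 33, 23, 13, 6, 35, 1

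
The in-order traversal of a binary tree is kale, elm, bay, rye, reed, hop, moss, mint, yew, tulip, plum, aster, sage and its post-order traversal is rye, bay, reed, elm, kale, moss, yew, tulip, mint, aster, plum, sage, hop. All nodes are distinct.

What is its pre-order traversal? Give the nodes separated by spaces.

hop kale elm reed bay rye sage plum mint moss tulip yew aster

The last element of post-order is the root; it splits in-order into left and right subtrees.
Root hop: left subtree has 5 nodes {kale, elm, bay, rye, reed}, right has 7 {moss, mint, yew, tulip, plum, aster, sage}.
  Root kale: left subtree has 0 nodes { }, right has 4 {elm, bay, rye, reed}.
    Root elm: left subtree has 0 nodes { }, right has 3 {bay, rye, reed}.
      Root reed: left subtree has 2 nodes {bay, rye}, right has 0 { }.
        Root bay: left subtree has 0 nodes { }, right has 1 {rye}.
  Root sage: left subtree has 6 nodes {moss, mint, yew, tulip, plum, aster}, right has 0 { }.
    Root plum: left subtree has 4 nodes {moss, mint, yew, tulip}, right has 1 {aster}.
      Root mint: left subtree has 1 node {moss}, right has 2 {yew, tulip}.
        Root tulip: left subtree has 1 node {yew}, right has 0 { }.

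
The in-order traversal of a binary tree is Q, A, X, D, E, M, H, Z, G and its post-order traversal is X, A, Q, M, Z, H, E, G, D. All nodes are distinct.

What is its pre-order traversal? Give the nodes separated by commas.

D, Q, A, X, G, E, H, M, Z

The last element of post-order is the root; it splits in-order into left and right subtrees.
Root D: left subtree has 3 nodes {Q, A, X}, right has 5 {E, M, H, Z, G}.
  Root Q: left subtree has 0 nodes { }, right has 2 {A, X}.
    Root A: left subtree has 0 nodes { }, right has 1 {X}.
  Root G: left subtree has 4 nodes {E, M, H, Z}, right has 0 { }.
    Root E: left subtree has 0 nodes { }, right has 3 {M, H, Z}.
      Root H: left subtree has 1 node {M}, right has 1 {Z}.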